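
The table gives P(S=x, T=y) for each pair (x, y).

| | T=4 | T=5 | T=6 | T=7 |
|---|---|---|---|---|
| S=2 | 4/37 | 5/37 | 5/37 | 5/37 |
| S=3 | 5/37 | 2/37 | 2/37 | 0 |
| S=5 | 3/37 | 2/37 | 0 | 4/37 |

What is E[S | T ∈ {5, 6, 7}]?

72/25

P(T ∈ {5, 6, 7}) = 25/37.
Summing S·P(S=x,T=y) over the conditioning event gives 72/37.
E[S | T ∈ {5, 6, 7}] = (72/37) / (25/37) = 72/25.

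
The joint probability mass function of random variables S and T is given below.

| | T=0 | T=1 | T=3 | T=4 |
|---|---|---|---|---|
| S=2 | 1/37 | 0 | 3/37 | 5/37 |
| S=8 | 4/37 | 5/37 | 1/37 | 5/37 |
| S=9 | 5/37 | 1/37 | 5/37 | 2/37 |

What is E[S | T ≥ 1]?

P(T ≥ 1) = 27/37.
Summing S·P(S=x,T=y) over the conditioning event gives 176/37.
E[S | T ≥ 1] = (176/37) / (27/37) = 176/27.

176/27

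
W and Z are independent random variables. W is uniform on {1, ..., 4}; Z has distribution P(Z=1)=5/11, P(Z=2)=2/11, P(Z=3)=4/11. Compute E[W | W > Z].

P(W > Z) = 23/44.
Summing W·P(x,y) over outcomes with W > Z gives 75/44.
E[W | W > Z] = (75/44) / (23/44) = 75/23.

75/23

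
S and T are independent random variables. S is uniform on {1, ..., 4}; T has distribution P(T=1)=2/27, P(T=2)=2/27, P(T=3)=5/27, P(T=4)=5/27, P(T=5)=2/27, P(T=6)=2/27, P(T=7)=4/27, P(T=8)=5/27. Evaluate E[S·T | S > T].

P(S > T) = 5/36.
Summing ST·P(x,y) over outcomes with S > T gives 53/54.
E[S·T | S > T] = (53/54) / (5/36) = 106/15.

106/15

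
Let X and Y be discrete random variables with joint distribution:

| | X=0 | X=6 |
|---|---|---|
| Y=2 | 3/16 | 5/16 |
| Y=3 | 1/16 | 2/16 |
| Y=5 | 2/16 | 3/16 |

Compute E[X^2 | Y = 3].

24

P(Y = 3) = 3/16.
Σ X^2·P over the event = 0·(1/16) + 36·(2/16) = 9/2.
E[X^2 | Y = 3] = (9/2) / (3/16) = 24.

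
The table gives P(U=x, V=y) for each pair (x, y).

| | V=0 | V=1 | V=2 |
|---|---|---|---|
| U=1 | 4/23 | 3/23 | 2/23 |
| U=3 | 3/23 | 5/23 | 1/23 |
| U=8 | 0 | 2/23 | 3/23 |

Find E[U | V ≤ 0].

P(V ≤ 0) = 7/23.
Σ U·P over the event = 1·(4/23) + 3·(3/23) = 13/23.
E[U | V ≤ 0] = (13/23) / (7/23) = 13/7.

13/7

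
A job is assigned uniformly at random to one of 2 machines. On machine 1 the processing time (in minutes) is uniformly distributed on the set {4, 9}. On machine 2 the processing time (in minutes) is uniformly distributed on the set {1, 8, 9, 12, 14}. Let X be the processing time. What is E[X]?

153/20

E[X | machine 1] = (4+9)/2 = 13/2.
E[X | machine 2] = (1+8+9+12+14)/5 = 44/5.
By the law of total expectation,
E[X] = (1/2)·(13/2) + (1/2)·(44/5) = 153/20.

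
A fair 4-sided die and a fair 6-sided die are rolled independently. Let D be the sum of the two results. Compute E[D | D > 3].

P(D > 3) = 7/8.
Σ over the event: 4·1/8 + 5·1/6 + 6·1/6 + 7·1/6 + 8·1/8 + 9·1/12 + 10·1/24 = 17/3.
E[D | D > 3] = (17/3) / (7/8) = 136/21.

136/21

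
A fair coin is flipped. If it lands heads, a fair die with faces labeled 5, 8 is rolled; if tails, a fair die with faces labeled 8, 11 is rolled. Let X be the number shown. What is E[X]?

E[X | heads] = (5+8)/2 = 13/2.
E[X | tails] = (8+11)/2 = 19/2.
By the law of total expectation,
E[X] = (1/2)·(13/2) + (1/2)·(19/2) = 8.

8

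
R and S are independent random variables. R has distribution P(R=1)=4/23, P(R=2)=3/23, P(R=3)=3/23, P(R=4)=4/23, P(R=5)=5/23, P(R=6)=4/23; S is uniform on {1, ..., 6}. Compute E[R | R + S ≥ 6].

P(R + S ≥ 6) = 103/138.
Summing R·P(x,y) over outcomes with R + S ≥ 6 gives 218/69.
E[R | R + S ≥ 6] = (218/69) / (103/138) = 436/103.

436/103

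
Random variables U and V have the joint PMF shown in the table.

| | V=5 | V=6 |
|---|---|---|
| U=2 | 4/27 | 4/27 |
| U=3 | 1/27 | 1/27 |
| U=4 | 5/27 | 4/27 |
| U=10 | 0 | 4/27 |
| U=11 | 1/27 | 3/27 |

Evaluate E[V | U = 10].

P(U = 10) = 4/27.
Σ V·P over the event = 6·(4/27) = 8/9.
E[V | U = 10] = (8/9) / (4/27) = 6.

6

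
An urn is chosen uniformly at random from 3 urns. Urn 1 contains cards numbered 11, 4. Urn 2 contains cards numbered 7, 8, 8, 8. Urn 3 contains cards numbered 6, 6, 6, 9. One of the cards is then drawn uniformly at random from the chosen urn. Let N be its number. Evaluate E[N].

E[N | urn 1] = (11+4)/2 = 15/2.
E[N | urn 2] = (7+8+8+8)/4 = 31/4.
E[N | urn 3] = (6+6+6+9)/4 = 27/4.
By the law of total expectation,
E[N] = (1/3)·(15/2) + (1/3)·(31/4) + (1/3)·(27/4) = 22/3.

22/3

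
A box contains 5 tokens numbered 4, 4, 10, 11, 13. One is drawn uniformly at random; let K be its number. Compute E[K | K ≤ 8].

4

P(K ≤ 8) = 2/5.
Σ over the event: 4·2/5 = 8/5.
E[K | K ≤ 8] = (8/5) / (2/5) = 4.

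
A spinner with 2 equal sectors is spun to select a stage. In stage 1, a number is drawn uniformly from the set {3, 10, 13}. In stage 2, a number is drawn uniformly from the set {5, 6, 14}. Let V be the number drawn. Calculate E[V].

E[V | stage 1] = (3+10+13)/3 = 26/3.
E[V | stage 2] = (5+6+14)/3 = 25/3.
E[V] = (1/2)·(26/3) + (1/2)·(25/3) = 17/2.

17/2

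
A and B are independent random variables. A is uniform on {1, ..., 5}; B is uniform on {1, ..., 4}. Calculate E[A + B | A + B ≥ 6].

7

P(A + B ≥ 6) = 1/2.
Summing (A+B)·P(x,y) over outcomes with A + B ≥ 6 gives 7/2.
E[A + B | A + B ≥ 6] = (7/2) / (1/2) = 7.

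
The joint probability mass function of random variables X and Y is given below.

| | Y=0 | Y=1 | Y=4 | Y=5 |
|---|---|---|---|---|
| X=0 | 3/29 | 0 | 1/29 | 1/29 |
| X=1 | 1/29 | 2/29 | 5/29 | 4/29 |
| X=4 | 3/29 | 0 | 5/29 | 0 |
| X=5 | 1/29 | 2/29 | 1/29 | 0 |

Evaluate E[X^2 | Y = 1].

P(Y = 1) = 4/29.
Σ X^2·P over the event = 1·(2/29) + 25·(2/29) = 52/29.
E[X^2 | Y = 1] = (52/29) / (4/29) = 13.

13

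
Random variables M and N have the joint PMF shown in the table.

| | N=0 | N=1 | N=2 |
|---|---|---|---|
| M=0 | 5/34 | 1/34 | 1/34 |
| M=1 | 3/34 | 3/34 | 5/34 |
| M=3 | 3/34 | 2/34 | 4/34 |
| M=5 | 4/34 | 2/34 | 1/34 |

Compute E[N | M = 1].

P(M = 1) = 11/34.
Σ N·P over the event = 0·(3/34) + 1·(3/34) + 2·(5/34) = 13/34.
E[N | M = 1] = (13/34) / (11/34) = 13/11.

13/11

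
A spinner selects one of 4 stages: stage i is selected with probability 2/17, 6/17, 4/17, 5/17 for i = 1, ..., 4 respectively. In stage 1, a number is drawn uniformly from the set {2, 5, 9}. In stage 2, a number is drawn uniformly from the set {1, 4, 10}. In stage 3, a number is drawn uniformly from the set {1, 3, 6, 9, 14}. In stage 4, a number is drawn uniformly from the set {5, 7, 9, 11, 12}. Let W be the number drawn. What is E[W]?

E[W | stage 1] = (2+5+9)/3 = 16/3.
E[W | stage 2] = (1+4+10)/3 = 5.
E[W | stage 3] = (1+3+6+9+14)/5 = 33/5.
E[W | stage 4] = (5+7+9+11+12)/5 = 44/5.
E[W] = (2/17)·(16/3) + (6/17)·(5) + (4/17)·(33/5) + (5/17)·(44/5) = 98/15.

98/15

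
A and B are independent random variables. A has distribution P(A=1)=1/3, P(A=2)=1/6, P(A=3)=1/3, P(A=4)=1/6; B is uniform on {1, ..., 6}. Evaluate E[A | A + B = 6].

P(A + B = 6) = 1/6.
Summing A·P(x,y) over outcomes with A + B = 6 gives 7/18.
E[A | A + B = 6] = (7/18) / (1/6) = 7/3.

7/3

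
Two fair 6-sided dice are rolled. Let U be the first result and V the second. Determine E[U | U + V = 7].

Outcomes with U + V = 7: (1,6), (2,5), (3,4), (4,3), (5,2), (6,1), each with probability 1/36.
E[U | U + V = 7] = (1 + 2 + 3 + 4 + 5 + 6) / 6 = 7/2.

7/2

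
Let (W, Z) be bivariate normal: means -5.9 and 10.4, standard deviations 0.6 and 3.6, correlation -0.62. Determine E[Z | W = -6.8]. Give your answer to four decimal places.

13.7480

For a bivariate normal, E[Z | W=x] = μ_Z + ρ·(σ_Z/σ_W)·(x − μ_W).
E[Z | W=-6.8] = 10.4 + (-0.62)·(3.6/0.6)·(-6.8 − (-5.9)) = 10.4 + (-3.72)·(-0.9) = 13.7480.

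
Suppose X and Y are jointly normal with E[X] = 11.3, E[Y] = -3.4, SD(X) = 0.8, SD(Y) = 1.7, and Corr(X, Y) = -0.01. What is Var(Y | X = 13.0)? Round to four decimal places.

2.8897

For a bivariate normal, Var(Y | X=x) = σ_Y²(1 − ρ²).
Var(Y | X=13.0) = (1.7)²·(1 − (-0.01)²) = 2.89·0.9999 = 2.8897.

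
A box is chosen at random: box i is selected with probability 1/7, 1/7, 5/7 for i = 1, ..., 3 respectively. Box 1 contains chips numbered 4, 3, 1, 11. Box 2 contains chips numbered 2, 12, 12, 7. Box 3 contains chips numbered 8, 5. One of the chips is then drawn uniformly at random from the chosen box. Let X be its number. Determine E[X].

E[X | box 1] = (4+3+1+11)/4 = 19/4.
E[X | box 2] = (2+12+12+7)/4 = 33/4.
E[X | box 3] = (8+5)/2 = 13/2.
By the law of total expectation,
E[X] = (1/7)·(19/4) + (1/7)·(33/4) + (5/7)·(13/2) = 13/2.

13/2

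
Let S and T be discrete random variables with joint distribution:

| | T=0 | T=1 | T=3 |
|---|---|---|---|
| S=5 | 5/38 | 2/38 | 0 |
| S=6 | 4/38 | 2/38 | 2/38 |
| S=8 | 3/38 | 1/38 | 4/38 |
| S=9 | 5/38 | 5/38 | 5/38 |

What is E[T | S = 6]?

P(S = 6) = 4/19.
Σ T·P over the event = 0·(4/38) + 1·(2/38) + 3·(2/38) = 4/19.
E[T | S = 6] = (4/19) / (4/19) = 1.

1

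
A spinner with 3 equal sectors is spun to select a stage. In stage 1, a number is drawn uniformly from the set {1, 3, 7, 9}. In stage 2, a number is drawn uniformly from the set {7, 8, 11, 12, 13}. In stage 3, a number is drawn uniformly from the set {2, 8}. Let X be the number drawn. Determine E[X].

101/15

E[X | stage 1] = (1+3+7+9)/4 = 5.
E[X | stage 2] = (7+8+11+12+13)/5 = 51/5.
E[X | stage 3] = (2+8)/2 = 5.
By the law of total expectation,
E[X] = (1/3)·(5) + (1/3)·(51/5) + (1/3)·(5) = 101/15.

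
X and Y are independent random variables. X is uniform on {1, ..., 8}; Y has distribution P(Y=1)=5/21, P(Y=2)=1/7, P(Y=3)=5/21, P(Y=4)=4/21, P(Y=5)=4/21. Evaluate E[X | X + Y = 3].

P(X + Y = 3) = 1/21.
Summing X·P(x,y) over outcomes with X + Y = 3 gives 13/168.
E[X | X + Y = 3] = (13/168) / (1/21) = 13/8.

13/8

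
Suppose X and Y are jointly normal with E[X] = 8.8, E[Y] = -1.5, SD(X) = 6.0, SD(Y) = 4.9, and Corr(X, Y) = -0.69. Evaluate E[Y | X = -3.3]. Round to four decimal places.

For a bivariate normal, E[Y | X=x] = μ_Y + ρ·(σ_Y/σ_X)·(x − μ_X).
E[Y | X=-3.3] = -1.5 + (-0.69)·(4.9/6.0)·(-3.3 − (8.8)) = -1.5 + (-0.5635)·(-12.1) = 5.3184.

5.3184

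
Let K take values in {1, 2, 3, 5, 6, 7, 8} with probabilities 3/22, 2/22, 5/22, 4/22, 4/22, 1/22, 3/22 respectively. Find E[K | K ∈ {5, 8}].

P(K ∈ {5, 8}) = 7/22.
Σ over the event: 5·2/11 + 8·3/22 = 2.
E[K | K ∈ {5, 8}] = (2) / (7/22) = 44/7.

44/7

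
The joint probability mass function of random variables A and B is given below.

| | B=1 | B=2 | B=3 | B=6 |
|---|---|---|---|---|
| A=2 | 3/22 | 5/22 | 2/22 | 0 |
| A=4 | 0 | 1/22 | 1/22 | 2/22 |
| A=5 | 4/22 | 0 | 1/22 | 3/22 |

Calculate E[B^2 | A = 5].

121/8

P(A = 5) = 4/11.
Σ B^2·P over the event = 1·(4/22) + 9·(1/22) + 36·(3/22) = 11/2.
E[B^2 | A = 5] = (11/2) / (4/11) = 121/8.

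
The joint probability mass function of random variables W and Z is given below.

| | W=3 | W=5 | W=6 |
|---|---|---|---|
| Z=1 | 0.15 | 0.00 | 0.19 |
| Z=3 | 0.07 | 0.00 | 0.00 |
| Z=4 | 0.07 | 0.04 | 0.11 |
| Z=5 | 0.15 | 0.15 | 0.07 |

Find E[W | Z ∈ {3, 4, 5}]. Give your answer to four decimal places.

4.3939

P(Z ∈ {3, 4, 5}) = 0.66.
Σ W·P over the event = 3·(0.07) + 3·(0.07) + 3·(0.15) + 5·(0.04) + 5·(0.15) + 6·(0.11) + 6·(0.07) = 2.90.
E[W | Z ∈ {3, 4, 5}] = (2.90) / (0.66) = 4.3939.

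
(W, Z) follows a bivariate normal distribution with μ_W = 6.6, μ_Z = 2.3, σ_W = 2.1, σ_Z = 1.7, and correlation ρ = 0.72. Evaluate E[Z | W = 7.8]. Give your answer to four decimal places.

E[Z | W=x] = μ_Z + ρ(σ_Z/σ_W)(x − μ_W) for jointly normal variables.
E[Z | W=7.8] = 2.3 + (0.72)·(1.7/2.1)·(7.8 − (6.6)) = 2.3 + (0.58286)·(1.2) = 2.9994.

2.9994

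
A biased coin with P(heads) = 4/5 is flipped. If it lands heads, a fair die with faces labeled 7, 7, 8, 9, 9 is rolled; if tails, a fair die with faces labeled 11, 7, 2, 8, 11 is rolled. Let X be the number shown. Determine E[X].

E[X | heads] = (7+7+8+9+9)/5 = 8.
E[X | tails] = (11+7+2+8+11)/5 = 39/5.
By the law of total expectation,
E[X] = (4/5)·(8) + (1/5)·(39/5) = 199/25.

199/25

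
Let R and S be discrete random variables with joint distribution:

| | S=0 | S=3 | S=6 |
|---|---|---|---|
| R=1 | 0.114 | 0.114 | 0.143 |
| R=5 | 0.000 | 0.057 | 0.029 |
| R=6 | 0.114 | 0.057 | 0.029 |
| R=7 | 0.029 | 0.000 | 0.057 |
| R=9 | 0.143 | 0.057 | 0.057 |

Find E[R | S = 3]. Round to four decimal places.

4.4000

P(S = 3) = 0.285.
Σ R·P over the event = 1·(0.114) + 5·(0.057) + 6·(0.057) + 9·(0.057) = 1.254.
E[R | S = 3] = (1.254) / (0.285) = 4.4000.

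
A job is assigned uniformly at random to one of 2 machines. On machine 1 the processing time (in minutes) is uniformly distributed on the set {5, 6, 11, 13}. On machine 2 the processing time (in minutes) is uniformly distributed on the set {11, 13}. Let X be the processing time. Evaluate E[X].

E[X | machine 1] = (5+6+11+13)/4 = 35/4.
E[X | machine 2] = (11+13)/2 = 12.
By the law of total expectation,
E[X] = (1/2)·(35/4) + (1/2)·(12) = 83/8.

83/8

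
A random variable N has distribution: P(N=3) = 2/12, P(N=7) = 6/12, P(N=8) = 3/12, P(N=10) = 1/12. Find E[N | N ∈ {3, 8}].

6

P(N ∈ {3, 8}) = 5/12.
Σ over the event: 3·1/6 + 8·1/4 = 5/2.
E[N | N ∈ {3, 8}] = (5/2) / (5/12) = 6.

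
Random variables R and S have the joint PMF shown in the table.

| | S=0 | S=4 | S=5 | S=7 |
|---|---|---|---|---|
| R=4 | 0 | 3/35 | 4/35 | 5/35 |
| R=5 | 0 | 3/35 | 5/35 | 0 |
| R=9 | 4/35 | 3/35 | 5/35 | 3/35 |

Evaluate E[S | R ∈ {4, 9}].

125/27

P(R ∈ {4, 9}) = 27/35.
Σ S·P over the event = 4·(3/35) + 5·(4/35) + 7·(5/35) + 0·(4/35) + 4·(3/35) + 5·(5/35) + 7·(3/35) = 25/7.
E[S | R ∈ {4, 9}] = (25/7) / (27/35) = 125/27.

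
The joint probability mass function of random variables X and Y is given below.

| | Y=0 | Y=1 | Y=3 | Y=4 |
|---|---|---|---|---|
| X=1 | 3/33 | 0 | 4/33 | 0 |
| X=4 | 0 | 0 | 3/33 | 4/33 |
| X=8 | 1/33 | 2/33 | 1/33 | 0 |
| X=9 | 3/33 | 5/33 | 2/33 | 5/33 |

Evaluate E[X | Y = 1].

61/7

P(Y = 1) = 7/33.
Σ X·P over the event = 8·(2/33) + 9·(5/33) = 61/33.
E[X | Y = 1] = (61/33) / (7/33) = 61/7.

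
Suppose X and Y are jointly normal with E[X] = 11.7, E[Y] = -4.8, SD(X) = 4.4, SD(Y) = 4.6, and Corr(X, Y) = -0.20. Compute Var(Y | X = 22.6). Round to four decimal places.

The conditional variance in a bivariate normal is σ_Y²(1 − ρ²), independent of x.
Var(Y | X=22.6) = (4.6)²·(1 − (-0.20)²) = 21.16·0.96 = 20.3136.

20.3136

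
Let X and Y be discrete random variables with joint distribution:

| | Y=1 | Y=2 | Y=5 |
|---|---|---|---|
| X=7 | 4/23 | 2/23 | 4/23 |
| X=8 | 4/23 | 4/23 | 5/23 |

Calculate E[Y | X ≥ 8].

P(X ≥ 8) = 13/23.
Σ Y·P over the event = 1·(4/23) + 2·(4/23) + 5·(5/23) = 37/23.
E[Y | X ≥ 8] = (37/23) / (13/23) = 37/13.

37/13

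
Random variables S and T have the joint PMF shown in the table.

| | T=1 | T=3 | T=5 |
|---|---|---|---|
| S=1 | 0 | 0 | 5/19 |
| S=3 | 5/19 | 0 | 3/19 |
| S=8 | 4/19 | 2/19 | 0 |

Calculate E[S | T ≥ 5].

P(T ≥ 5) = 8/19.
Σ S·P over the event = 1·(5/19) + 3·(3/19) = 14/19.
E[S | T ≥ 5] = (14/19) / (8/19) = 7/4.

7/4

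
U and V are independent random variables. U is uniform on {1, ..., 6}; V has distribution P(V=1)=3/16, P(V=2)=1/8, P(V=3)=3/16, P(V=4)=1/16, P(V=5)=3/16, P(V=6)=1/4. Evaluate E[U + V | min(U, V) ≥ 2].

P(min(U, V) ≥ 2) = 65/96.
Summing (U+V)·P(x,y) over outcomes with min(U, V) ≥ 2 gives 45/8.
E[U + V | min(U, V) ≥ 2] = (45/8) / (65/96) = 108/13.

108/13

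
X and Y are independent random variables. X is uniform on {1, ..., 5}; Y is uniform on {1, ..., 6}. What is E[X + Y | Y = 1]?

P(Y = 1) = 1/6.
Summing (X+Y)·P(x,y) over outcomes with Y = 1 gives 2/3.
E[X + Y | Y = 1] = (2/3) / (1/6) = 4.

4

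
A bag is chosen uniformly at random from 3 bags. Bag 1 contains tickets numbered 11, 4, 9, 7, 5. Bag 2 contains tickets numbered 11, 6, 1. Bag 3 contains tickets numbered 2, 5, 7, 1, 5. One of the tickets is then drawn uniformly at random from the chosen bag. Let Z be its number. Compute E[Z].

86/15

E[Z | bag 1] = (11+4+9+7+5)/5 = 36/5.
E[Z | bag 2] = (11+6+1)/3 = 6.
E[Z | bag 3] = (2+5+7+1+5)/5 = 4.
E[Z] = (1/3)·(36/5) + (1/3)·(6) + (1/3)·(4) = 86/15.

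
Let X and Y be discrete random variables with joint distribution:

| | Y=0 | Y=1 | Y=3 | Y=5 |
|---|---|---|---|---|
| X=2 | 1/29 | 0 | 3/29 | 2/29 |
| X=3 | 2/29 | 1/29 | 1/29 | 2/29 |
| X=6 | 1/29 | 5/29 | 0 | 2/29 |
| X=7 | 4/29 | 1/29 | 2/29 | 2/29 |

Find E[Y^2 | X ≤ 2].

P(X ≤ 2) = 6/29.
Σ Y^2·P over the event = 0·(1/29) + 9·(3/29) + 25·(2/29) = 77/29.
E[Y^2 | X ≤ 2] = (77/29) / (6/29) = 77/6.

77/6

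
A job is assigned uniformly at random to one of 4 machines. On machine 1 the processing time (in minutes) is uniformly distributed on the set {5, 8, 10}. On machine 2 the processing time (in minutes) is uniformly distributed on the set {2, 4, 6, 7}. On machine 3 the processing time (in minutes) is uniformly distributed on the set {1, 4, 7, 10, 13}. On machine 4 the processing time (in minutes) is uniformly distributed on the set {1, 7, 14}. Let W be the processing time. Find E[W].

107/16

E[W | machine 1] = (5+8+10)/3 = 23/3.
E[W | machine 2] = (2+4+6+7)/4 = 19/4.
E[W | machine 3] = (1+4+7+10+13)/5 = 7.
E[W | machine 4] = (1+7+14)/3 = 22/3.
E[W] = (1/4)·(23/3) + (1/4)·(19/4) + (1/4)·(7) + (1/4)·(22/3) = 107/16.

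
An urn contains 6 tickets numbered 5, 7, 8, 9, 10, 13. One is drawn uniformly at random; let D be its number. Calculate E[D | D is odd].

P(D is odd) = 2/3.
Σ over the event: 5·1/6 + 7·1/6 + 9·1/6 + 13·1/6 = 17/3.
E[D | D is odd] = (17/3) / (2/3) = 17/2.

17/2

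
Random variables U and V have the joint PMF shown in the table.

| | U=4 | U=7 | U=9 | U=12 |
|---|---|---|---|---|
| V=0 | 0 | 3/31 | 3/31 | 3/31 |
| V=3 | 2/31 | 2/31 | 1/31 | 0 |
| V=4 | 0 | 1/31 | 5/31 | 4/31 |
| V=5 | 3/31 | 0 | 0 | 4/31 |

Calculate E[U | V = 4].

10

P(V = 4) = 10/31.
Σ U·P over the event = 7·(1/31) + 9·(5/31) + 12·(4/31) = 100/31.
E[U | V = 4] = (100/31) / (10/31) = 10.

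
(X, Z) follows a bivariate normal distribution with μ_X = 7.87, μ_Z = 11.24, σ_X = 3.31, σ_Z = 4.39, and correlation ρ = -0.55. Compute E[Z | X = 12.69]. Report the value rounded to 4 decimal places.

7.7240

For a bivariate normal, E[Z | X=x] = μ_Z + ρ·(σ_Z/σ_X)·(x − μ_X).
E[Z | X=12.69] = 11.24 + (-0.55)·(4.39/3.31)·(12.69 − (7.87)) = 11.24 + (-0.72946)·(4.82) = 7.7240.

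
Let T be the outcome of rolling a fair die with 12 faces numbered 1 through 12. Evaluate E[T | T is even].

Given T is even, T is equally likely to be any of {2, 4, 6, 8, 10, 12}.
E[T | T is even] = (2 + 4 + 6 + 8 + 10 + 12) / 6 = 7.

7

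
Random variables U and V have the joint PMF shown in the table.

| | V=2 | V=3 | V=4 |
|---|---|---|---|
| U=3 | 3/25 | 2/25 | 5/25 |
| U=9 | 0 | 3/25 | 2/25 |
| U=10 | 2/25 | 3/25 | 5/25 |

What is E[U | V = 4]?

P(V = 4) = 12/25.
Σ U·P over the event = 3·(5/25) + 9·(2/25) + 10·(5/25) = 83/25.
E[U | V = 4] = (83/25) / (12/25) = 83/12.

83/12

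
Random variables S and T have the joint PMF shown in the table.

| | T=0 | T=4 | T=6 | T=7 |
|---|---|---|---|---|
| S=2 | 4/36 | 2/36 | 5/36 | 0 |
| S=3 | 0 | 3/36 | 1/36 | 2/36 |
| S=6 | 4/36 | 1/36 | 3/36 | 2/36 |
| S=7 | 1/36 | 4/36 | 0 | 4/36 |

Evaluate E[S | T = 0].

P(T = 0) = 1/4.
Σ S·P over the event = 2·(4/36) + 6·(4/36) + 7·(1/36) = 13/12.
E[S | T = 0] = (13/12) / (1/4) = 13/3.

13/3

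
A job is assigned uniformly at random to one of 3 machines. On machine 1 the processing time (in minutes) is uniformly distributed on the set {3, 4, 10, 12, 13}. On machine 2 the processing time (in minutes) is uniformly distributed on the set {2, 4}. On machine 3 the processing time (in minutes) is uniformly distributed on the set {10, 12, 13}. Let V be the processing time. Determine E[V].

346/45

E[V | machine 1] = (3+4+10+12+13)/5 = 42/5.
E[V | machine 2] = (2+4)/2 = 3.
E[V | machine 3] = (10+12+13)/3 = 35/3.
By the law of total expectation,
E[V] = (1/3)·(42/5) + (1/3)·(3) + (1/3)·(35/3) = 346/45.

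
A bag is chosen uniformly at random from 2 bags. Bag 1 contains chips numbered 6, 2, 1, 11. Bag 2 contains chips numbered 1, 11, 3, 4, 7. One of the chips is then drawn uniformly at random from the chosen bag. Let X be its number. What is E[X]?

E[X | bag 1] = (6+2+1+11)/4 = 5.
E[X | bag 2] = (1+11+3+4+7)/5 = 26/5.
E[X] = (1/2)·(5) + (1/2)·(26/5) = 51/10.

51/10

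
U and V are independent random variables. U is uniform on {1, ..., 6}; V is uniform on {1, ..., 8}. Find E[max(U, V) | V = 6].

Outcomes with V = 6: (1,6), (2,6), (3,6), (4,6), (5,6), (6,6), each with probability 1/48.
E[max(U, V) | V = 6] = (6 + 6 + 6 + 6 + 6 + 6) / 6 = 6.

6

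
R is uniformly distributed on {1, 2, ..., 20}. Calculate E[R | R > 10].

31/2

Given R > 10, R is equally likely to be any of {11, 12, 13, 14, 15, 16, 17, 18, 19, 20}.
E[R | R > 10] = (11 + 12 + 13 + 14 + 15 + 16 + 17 + 18 + 19 + 20) / 10 = 31/2.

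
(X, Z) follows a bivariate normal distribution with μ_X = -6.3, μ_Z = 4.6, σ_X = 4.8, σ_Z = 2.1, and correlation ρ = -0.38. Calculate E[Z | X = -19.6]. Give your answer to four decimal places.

The regression of Z on X has slope ρ·σ_Z/σ_X and passes through (μ_X, μ_Z).
E[Z | X=-19.6] = 4.6 + (-0.38)·(2.1/4.8)·(-19.6 − (-6.3)) = 4.6 + (-0.16625)·(-13.3) = 6.8111.

6.8111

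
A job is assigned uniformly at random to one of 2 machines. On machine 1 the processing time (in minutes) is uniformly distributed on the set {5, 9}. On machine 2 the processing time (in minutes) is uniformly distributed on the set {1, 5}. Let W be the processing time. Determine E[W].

E[W | machine 1] = (5+9)/2 = 7.
E[W | machine 2] = (1+5)/2 = 3.
By the law of total expectation,
E[W] = (1/2)·(7) + (1/2)·(3) = 5.

5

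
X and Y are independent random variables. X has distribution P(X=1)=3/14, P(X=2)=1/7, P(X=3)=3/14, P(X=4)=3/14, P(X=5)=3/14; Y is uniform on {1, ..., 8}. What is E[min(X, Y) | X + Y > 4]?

P(X + Y > 4) = 6/7.
Summing min(X,Y)·P(x,y) over outcomes with X + Y > 4 gives 267/112.
E[min(X, Y) | X + Y > 4] = (267/112) / (6/7) = 89/32.

89/32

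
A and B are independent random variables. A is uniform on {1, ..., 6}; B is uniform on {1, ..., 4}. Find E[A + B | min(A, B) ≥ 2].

7

P(min(A, B) ≥ 2) = 5/8.
Summing (A+B)·P(x,y) over outcomes with min(A, B) ≥ 2 gives 35/8.
E[A + B | min(A, B) ≥ 2] = (35/8) / (5/8) = 7.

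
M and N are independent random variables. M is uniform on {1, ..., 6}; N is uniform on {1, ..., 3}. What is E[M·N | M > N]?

P(M > N) = 2/3.
Summing MN·P(x,y) over outcomes with M > N gives 101/18.
E[M·N | M > N] = (101/18) / (2/3) = 101/12.

101/12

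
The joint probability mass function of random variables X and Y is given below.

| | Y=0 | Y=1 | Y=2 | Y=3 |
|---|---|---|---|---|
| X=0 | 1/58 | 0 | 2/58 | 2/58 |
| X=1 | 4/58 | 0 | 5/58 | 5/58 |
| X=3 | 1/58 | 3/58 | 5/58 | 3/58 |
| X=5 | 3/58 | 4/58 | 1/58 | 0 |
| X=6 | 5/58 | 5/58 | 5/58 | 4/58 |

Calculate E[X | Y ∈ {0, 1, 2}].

83/22

P(Y ∈ {0, 1, 2}) = 22/29.
Summing X·P(X=x,Y=y) over the conditioning event gives 83/29.
E[X | Y ∈ {0, 1, 2}] = (83/29) / (22/29) = 83/22.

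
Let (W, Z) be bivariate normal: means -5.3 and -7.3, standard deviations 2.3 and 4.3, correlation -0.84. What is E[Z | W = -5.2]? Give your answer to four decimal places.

-7.4570

For a bivariate normal, E[Z | W=x] = μ_Z + ρ·(σ_Z/σ_W)·(x − μ_W).
E[Z | W=-5.2] = -7.3 + (-0.84)·(4.3/2.3)·(-5.2 − (-5.3)) = -7.3 + (-1.5704)·(0.1) = -7.4570.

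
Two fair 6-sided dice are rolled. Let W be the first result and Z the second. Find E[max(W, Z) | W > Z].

14/3

P(W > Z) = 5/12.
Summing max(W,Z)·P(x,y) over outcomes with W > Z gives 35/18.
E[max(W, Z) | W > Z] = (35/18) / (5/12) = 14/3.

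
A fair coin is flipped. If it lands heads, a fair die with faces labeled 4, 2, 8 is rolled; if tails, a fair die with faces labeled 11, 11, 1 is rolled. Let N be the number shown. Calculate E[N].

37/6

E[N | heads] = (4+2+8)/3 = 14/3.
E[N | tails] = (11+11+1)/3 = 23/3.
By the law of total expectation,
E[N] = (1/2)·(14/3) + (1/2)·(23/3) = 37/6.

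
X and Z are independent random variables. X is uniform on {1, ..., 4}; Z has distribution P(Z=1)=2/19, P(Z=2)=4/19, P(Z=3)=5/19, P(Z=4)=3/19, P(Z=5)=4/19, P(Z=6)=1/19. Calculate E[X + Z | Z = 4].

P(Z = 4) = 3/19.
Summing (X+Z)·P(x,y) over outcomes with Z = 4 gives 39/38.
E[X + Z | Z = 4] = (39/38) / (3/19) = 13/2.

13/2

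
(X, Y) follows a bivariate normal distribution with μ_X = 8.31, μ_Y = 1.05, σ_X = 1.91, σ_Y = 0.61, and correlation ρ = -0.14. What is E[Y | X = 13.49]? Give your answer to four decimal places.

0.8184

For a bivariate normal, E[Y | X=x] = μ_Y + ρ·(σ_Y/σ_X)·(x − μ_X).
E[Y | X=13.49] = 1.05 + (-0.14)·(0.61/1.91)·(13.49 − (8.31)) = 1.05 + (-0.044712)·(5.18) = 0.8184.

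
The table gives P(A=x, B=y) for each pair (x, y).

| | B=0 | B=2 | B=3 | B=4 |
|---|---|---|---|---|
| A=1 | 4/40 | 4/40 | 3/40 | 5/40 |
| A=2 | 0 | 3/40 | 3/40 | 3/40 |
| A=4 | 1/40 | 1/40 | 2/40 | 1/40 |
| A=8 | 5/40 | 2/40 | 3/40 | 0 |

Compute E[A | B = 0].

24/5

P(B = 0) = 1/4.
Σ A·P over the event = 1·(4/40) + 4·(1/40) + 8·(5/40) = 6/5.
E[A | B = 0] = (6/5) / (1/4) = 24/5.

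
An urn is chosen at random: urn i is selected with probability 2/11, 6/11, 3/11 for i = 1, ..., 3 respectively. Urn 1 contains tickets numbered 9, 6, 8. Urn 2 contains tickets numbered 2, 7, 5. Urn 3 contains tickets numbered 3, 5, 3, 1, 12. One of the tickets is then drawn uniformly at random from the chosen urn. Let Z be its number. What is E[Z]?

E[Z | urn 1] = (9+6+8)/3 = 23/3.
E[Z | urn 2] = (2+7+5)/3 = 14/3.
E[Z | urn 3] = (3+5+3+1+12)/5 = 24/5.
E[Z] = (2/11)·(23/3) + (6/11)·(14/3) + (3/11)·(24/5) = 866/165.

866/165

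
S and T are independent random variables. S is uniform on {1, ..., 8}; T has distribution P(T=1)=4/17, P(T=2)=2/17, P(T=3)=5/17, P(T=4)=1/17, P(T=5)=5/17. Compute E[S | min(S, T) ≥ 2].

5

P(min(S, T) ≥ 2) = 91/136.
Summing S·P(x,y) over outcomes with min(S, T) ≥ 2 gives 455/136.
E[S | min(S, T) ≥ 2] = (455/136) / (91/136) = 5.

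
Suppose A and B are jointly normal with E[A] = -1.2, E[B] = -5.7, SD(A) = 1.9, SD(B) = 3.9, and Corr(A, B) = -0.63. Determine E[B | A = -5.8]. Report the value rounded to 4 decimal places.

0.2485

E[B | A=x] = μ_B + ρ(σ_B/σ_A)(x − μ_A) for jointly normal variables.
E[B | A=-5.8] = -5.7 + (-0.63)·(3.9/1.9)·(-5.8 − (-1.2)) = -5.7 + (-1.29316)·(-4.6) = 0.2485.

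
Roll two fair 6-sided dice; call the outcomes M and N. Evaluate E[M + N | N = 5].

Outcomes with N = 5: (1,5), (2,5), (3,5), (4,5), (5,5), (6,5), each with probability 1/36.
E[M + N | N = 5] = (6 + 7 + 8 + 9 + 10 + 11) / 6 = 17/2.

17/2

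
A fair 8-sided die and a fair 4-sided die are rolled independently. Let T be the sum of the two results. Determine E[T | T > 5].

P(T > 5) = 11/16.
Σ over the event: 6·1/8 + 7·1/8 + 8·1/8 + 9·1/8 + 10·3/32 + 11·1/16 + 12·1/32 = 23/4.
E[T | T > 5] = (23/4) / (11/16) = 92/11.

92/11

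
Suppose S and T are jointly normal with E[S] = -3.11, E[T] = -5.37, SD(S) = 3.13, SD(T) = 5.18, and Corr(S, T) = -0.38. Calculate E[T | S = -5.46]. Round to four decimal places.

-3.8921

E[T | S=x] = μ_T + ρ(σ_T/σ_S)(x − μ_S) for jointly normal variables.
E[T | S=-5.46] = -5.37 + (-0.38)·(5.18/3.13)·(-5.46 − (-3.11)) = -5.37 + (-0.62888)·(-2.35) = -3.8921.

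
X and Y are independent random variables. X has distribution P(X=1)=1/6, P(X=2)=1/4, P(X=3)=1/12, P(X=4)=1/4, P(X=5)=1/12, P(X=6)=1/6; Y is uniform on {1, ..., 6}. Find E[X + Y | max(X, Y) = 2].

27/8

P(max(X, Y) = 2) = 1/9.
Summing (X+Y)·P(x,y) over outcomes with max(X, Y) = 2 gives 3/8.
E[X + Y | max(X, Y) = 2] = (3/8) / (1/9) = 27/8.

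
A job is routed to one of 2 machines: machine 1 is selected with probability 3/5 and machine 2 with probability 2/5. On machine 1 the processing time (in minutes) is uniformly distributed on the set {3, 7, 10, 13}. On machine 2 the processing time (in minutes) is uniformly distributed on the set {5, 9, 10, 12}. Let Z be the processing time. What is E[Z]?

171/20

E[Z | machine 1] = (3+7+10+13)/4 = 33/4.
E[Z | machine 2] = (5+9+10+12)/4 = 9.
E[Z] = (3/5)·(33/4) + (2/5)·(9) = 171/20.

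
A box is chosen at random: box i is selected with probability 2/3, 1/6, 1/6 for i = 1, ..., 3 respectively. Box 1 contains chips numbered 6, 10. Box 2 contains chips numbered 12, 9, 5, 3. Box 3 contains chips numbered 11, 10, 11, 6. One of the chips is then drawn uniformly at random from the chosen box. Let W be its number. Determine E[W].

65/8

E[W | box 1] = (6+10)/2 = 8.
E[W | box 2] = (12+9+5+3)/4 = 29/4.
E[W | box 3] = (11+10+11+6)/4 = 19/2.
By the law of total expectation,
E[W] = (2/3)·(8) + (1/6)·(29/4) + (1/6)·(19/2) = 65/8.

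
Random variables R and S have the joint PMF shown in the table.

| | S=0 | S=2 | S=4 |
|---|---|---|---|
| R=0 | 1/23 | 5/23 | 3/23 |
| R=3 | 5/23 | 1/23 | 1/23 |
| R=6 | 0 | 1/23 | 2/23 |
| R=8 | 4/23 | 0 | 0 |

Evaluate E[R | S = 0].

47/10

P(S = 0) = 10/23.
Σ R·P over the event = 0·(1/23) + 3·(5/23) + 8·(4/23) = 47/23.
E[R | S = 0] = (47/23) / (10/23) = 47/10.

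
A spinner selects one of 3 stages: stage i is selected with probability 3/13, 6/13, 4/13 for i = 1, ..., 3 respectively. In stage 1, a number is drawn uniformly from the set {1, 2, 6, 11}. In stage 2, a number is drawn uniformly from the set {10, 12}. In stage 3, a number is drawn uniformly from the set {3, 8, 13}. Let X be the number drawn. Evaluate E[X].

E[X | stage 1] = (1+2+6+11)/4 = 5.
E[X | stage 2] = (10+12)/2 = 11.
E[X | stage 3] = (3+8+13)/3 = 8.
E[X] = (3/13)·(5) + (6/13)·(11) + (4/13)·(8) = 113/13.

113/13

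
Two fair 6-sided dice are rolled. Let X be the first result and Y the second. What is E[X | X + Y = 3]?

3/2

P(X + Y = 3) = 1/18.
Summing X·P(x,y) over outcomes with X + Y = 3 gives 1/12.
E[X | X + Y = 3] = (1/12) / (1/18) = 3/2.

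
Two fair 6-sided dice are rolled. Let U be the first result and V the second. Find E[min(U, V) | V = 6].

Outcomes with V = 6: (1,6), (2,6), (3,6), (4,6), (5,6), (6,6), each with probability 1/36.
E[min(U, V) | V = 6] = (1 + 2 + 3 + 4 + 5 + 6) / 6 = 7/2.

7/2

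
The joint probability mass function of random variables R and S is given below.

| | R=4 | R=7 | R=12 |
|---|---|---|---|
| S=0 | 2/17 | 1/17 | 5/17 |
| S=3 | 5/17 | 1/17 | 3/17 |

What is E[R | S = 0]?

75/8

P(S = 0) = 8/17.
Σ R·P over the event = 4·(2/17) + 7·(1/17) + 12·(5/17) = 75/17.
E[R | S = 0] = (75/17) / (8/17) = 75/8.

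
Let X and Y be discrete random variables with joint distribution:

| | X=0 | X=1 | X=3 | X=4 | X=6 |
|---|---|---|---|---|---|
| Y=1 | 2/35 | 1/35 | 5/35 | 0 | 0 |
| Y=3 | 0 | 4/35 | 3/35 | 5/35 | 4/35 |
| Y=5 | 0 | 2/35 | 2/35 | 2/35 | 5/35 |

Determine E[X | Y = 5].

P(Y = 5) = 11/35.
Σ X·P over the event = 1·(2/35) + 3·(2/35) + 4·(2/35) + 6·(5/35) = 46/35.
E[X | Y = 5] = (46/35) / (11/35) = 46/11.

46/11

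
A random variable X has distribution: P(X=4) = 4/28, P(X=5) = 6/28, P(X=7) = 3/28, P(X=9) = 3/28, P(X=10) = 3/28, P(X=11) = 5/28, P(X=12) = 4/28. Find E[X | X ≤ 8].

P(X ≤ 8) = 13/28.
Σ over the event: 4·1/7 + 5·3/14 + 7·3/28 = 67/28.
E[X | X ≤ 8] = (67/28) / (13/28) = 67/13.

67/13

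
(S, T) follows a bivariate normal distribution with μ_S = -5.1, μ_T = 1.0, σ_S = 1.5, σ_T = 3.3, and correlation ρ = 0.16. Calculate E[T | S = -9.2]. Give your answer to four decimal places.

-0.4432

For a bivariate normal, E[T | S=x] = μ_T + ρ·(σ_T/σ_S)·(x − μ_S).
E[T | S=-9.2] = 1.0 + (0.16)·(3.3/1.5)·(-9.2 − (-5.1)) = 1.0 + (0.352)·(-4.1) = -0.4432.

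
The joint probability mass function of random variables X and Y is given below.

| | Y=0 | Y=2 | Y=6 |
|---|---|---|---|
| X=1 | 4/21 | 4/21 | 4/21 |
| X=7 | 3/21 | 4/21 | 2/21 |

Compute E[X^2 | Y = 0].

P(Y = 0) = 1/3.
Σ X^2·P over the event = 1·(4/21) + 49·(3/21) = 151/21.
E[X^2 | Y = 0] = (151/21) / (1/3) = 151/7.

151/7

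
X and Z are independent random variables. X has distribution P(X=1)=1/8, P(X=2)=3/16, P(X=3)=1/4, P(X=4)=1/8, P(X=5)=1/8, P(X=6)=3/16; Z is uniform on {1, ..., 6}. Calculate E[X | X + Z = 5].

P(X + Z = 5) = 11/96.
Summing X·P(x,y) over outcomes with X + Z = 5 gives 7/24.
E[X | X + Z = 5] = (7/24) / (11/96) = 28/11.

28/11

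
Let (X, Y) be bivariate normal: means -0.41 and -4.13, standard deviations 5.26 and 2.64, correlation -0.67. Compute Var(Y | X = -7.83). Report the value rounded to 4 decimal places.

Var(Y | X=x) = (1 − ρ²)·σ_Y².
Var(Y | X=-7.83) = (2.64)²·(1 − (-0.67)²) = 6.9696·0.5511 = 3.8409.

3.8409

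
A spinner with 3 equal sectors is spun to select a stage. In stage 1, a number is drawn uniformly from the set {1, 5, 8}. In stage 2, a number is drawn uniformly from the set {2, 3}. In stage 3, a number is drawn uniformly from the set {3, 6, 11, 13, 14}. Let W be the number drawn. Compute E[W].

E[W | stage 1] = (1+5+8)/3 = 14/3.
E[W | stage 2] = (2+3)/2 = 5/2.
E[W | stage 3] = (3+6+11+13+14)/5 = 47/5.
By the law of total expectation,
E[W] = (1/3)·(14/3) + (1/3)·(5/2) + (1/3)·(47/5) = 497/90.

497/90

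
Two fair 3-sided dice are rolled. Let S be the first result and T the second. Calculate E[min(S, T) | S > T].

4/3

P(S > T) = 1/3.
Summing min(S,T)·P(x,y) over outcomes with S > T gives 4/9.
E[min(S, T) | S > T] = (4/9) / (1/3) = 4/3.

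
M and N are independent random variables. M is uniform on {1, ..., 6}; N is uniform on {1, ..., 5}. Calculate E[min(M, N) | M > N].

7/3

P(M > N) = 1/2.
Summing min(M,N)·P(x,y) over outcomes with M > N gives 7/6.
E[min(M, N) | M > N] = (7/6) / (1/2) = 7/3.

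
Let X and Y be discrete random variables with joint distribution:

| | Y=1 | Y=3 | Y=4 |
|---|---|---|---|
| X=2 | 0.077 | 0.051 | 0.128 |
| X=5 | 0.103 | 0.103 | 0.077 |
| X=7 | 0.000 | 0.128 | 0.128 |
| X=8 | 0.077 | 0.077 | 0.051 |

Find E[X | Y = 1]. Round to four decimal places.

P(Y = 1) = 0.257.
Σ X·P over the event = 2·(0.077) + 5·(0.103) + 8·(0.077) = 1.285.
E[X | Y = 1] = (1.285) / (0.257) = 5.0000.

5.0000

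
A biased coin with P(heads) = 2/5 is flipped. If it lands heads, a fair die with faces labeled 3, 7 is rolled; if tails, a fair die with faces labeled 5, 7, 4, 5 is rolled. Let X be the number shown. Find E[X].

103/20

E[X | heads] = (3+7)/2 = 5.
E[X | tails] = (5+7+4+5)/4 = 21/4.
E[X] = (2/5)·(5) + (3/5)·(21/4) = 103/20.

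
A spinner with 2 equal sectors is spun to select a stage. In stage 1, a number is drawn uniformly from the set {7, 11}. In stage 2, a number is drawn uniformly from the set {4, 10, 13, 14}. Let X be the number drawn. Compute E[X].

E[X | stage 1] = (7+11)/2 = 9.
E[X | stage 2] = (4+10+13+14)/4 = 41/4.
E[X] = (1/2)·(9) + (1/2)·(41/4) = 77/8.

77/8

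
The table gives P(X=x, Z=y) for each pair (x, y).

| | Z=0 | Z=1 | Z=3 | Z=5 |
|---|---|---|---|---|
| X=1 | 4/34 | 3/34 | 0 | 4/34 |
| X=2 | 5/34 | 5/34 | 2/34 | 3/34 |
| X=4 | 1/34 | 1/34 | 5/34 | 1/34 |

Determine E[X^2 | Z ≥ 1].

53/8

P(Z ≥ 1) = 12/17.
Summing X^2·P(X=x,Z=y) over the conditioning event gives 159/34.
E[X^2 | Z ≥ 1] = (159/34) / (12/17) = 53/8.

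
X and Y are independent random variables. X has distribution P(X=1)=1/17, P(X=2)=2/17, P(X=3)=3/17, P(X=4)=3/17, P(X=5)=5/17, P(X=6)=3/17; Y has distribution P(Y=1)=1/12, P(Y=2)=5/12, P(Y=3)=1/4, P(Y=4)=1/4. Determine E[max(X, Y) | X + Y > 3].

215/49

P(X + Y > 3) = 49/51.
Summing max(X,Y)·P(x,y) over outcomes with X + Y > 3 gives 215/51.
E[max(X, Y) | X + Y > 3] = (215/51) / (49/51) = 215/49.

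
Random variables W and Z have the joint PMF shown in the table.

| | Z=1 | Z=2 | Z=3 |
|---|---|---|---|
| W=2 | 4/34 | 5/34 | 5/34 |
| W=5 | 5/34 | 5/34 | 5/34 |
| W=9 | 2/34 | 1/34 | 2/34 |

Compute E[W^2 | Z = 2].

P(Z = 2) = 11/34.
Σ W^2·P over the event = 4·(5/34) + 25·(5/34) + 81·(1/34) = 113/17.
E[W^2 | Z = 2] = (113/17) / (11/34) = 226/11.

226/11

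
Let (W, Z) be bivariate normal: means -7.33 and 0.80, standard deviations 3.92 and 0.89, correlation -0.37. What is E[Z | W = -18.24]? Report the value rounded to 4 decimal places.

E[Z | W=x] = μ_Z + ρ(σ_Z/σ_W)(x − μ_W) for jointly normal variables.
E[Z | W=-18.24] = 0.80 + (-0.37)·(0.89/3.92)·(-18.24 − (-7.33)) = 0.80 + (-0.084005)·(-10.91) = 1.7165.

1.7165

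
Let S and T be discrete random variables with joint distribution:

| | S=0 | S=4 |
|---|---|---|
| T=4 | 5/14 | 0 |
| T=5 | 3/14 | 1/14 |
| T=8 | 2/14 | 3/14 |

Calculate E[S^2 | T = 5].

P(T = 5) = 2/7.
Summing S^2·P(S=x,T=y) over the conditioning event gives 8/7.
E[S^2 | T = 5] = (8/7) / (2/7) = 4.

4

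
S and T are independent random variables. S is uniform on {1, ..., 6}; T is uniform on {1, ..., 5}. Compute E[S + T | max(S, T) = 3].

Outcomes with max(S, T) = 3: (1,3), (2,3), (3,1), (3,2), (3,3), each with probability 1/30.
E[S + T | max(S, T) = 3] = (4 + 5 + 4 + 5 + 6) / 5 = 24/5.

24/5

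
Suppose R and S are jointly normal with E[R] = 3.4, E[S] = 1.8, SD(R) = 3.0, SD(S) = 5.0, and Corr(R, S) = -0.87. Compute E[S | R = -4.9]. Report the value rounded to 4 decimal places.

13.8350

For a bivariate normal, E[S | R=x] = μ_S + ρ·(σ_S/σ_R)·(x − μ_R).
E[S | R=-4.9] = 1.8 + (-0.87)·(5.0/3.0)·(-4.9 − (3.4)) = 1.8 + (-1.45)·(-8.3) = 13.8350.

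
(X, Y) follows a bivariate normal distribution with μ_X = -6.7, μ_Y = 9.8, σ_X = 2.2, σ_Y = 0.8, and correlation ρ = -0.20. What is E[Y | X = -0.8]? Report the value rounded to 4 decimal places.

9.3709

For a bivariate normal, E[Y | X=x] = μ_Y + ρ·(σ_Y/σ_X)·(x − μ_X).
E[Y | X=-0.8] = 9.8 + (-0.20)·(0.8/2.2)·(-0.8 − (-6.7)) = 9.8 + (-0.072727)·(5.9) = 9.3709.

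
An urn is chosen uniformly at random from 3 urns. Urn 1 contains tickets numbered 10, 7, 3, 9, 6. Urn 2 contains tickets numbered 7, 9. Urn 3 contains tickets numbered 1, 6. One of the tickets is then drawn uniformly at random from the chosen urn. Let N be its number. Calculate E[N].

E[N | urn 1] = (10+7+3+9+6)/5 = 7.
E[N | urn 2] = (7+9)/2 = 8.
E[N | urn 3] = (1+6)/2 = 7/2.
E[N] = (1/3)·(7) + (1/3)·(8) + (1/3)·(7/2) = 37/6.

37/6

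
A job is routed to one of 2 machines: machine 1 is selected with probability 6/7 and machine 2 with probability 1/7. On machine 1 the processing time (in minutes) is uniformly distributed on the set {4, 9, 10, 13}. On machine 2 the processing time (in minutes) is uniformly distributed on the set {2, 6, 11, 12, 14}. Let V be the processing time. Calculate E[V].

E[V | machine 1] = (4+9+10+13)/4 = 9.
E[V | machine 2] = (2+6+11+12+14)/5 = 9.
By the law of total expectation,
E[V] = (6/7)·(9) + (1/7)·(9) = 9.

9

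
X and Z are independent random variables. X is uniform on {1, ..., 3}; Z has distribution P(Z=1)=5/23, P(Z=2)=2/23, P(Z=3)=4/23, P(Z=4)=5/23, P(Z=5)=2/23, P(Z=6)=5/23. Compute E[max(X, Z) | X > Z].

31/12

P(X > Z) = 4/23.
Summing max(X,Z)·P(x,y) over outcomes with X > Z gives 31/69.
E[max(X, Z) | X > Z] = (31/69) / (4/23) = 31/12.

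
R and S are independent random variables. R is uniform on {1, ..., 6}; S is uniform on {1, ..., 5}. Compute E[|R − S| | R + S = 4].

4/3

Outcomes with R + S = 4: (1,3), (2,2), (3,1), each with probability 1/30.
E[|R − S| | R + S = 4] = (2 + 0 + 2) / 3 = 4/3.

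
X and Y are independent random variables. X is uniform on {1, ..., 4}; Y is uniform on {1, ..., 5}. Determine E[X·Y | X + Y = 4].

Outcomes with X + Y = 4: (1,3), (2,2), (3,1), each with probability 1/20.
E[X·Y | X + Y = 4] = (3 + 4 + 3) / 3 = 10/3.

10/3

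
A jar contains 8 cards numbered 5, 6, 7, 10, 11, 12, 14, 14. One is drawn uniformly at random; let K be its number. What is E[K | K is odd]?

23/3

P(K is odd) = 3/8.
Σ over the event: 5·1/8 + 7·1/8 + 11·1/8 = 23/8.
E[K | K is odd] = (23/8) / (3/8) = 23/3.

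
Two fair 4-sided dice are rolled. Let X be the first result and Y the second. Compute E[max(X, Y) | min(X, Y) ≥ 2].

Outcomes with min(X, Y) ≥ 2: (2,2), (2,3), (2,4), (3,2), (3,3), (3,4), (4,2), (4,3), (4,4), each with probability 1/16.
E[max(X, Y) | min(X, Y) ≥ 2] = (2 + 3 + 4 + 3 + 3 + 4 + 4 + 4 + 4) / 9 = 31/9.

31/9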